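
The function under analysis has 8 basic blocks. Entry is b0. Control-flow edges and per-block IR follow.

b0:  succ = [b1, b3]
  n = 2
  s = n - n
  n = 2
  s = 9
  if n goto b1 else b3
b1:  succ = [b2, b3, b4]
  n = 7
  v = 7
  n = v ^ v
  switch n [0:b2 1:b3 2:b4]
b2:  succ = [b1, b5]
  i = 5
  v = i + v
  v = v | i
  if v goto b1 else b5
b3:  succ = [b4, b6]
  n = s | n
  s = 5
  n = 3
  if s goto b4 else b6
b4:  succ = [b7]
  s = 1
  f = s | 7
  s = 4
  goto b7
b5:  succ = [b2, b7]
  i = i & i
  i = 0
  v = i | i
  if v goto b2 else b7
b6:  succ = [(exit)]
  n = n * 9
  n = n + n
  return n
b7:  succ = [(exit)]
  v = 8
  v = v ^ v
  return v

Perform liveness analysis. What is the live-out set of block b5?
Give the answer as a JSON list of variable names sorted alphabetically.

Answer: ["s", "v"]

Derivation:
Block summaries:
  b0: def={n,s} ue=∅
  b1: def={n,v} ue=∅
  b2: def={i,v} ue={v}
  b3: def={n,s} ue={n,s}
  b4: def={f,s} ue=∅
  b5: def={i,v} ue={i}
  b6: def={n} ue={n}
  b7: def={v} ue=∅

Live sets:
  live b0: ∅→{n,s}
  live b1: {s}→{n,s,v}
  live b2: {s,v}→{i,s}
  live b3: {n,s}→{n}
  live b4: ∅→∅
  live b5: {i,s}→{s,v}
  live b6: {n}→∅
  live b7: ∅→∅

live-out(b5) = ["s", "v"]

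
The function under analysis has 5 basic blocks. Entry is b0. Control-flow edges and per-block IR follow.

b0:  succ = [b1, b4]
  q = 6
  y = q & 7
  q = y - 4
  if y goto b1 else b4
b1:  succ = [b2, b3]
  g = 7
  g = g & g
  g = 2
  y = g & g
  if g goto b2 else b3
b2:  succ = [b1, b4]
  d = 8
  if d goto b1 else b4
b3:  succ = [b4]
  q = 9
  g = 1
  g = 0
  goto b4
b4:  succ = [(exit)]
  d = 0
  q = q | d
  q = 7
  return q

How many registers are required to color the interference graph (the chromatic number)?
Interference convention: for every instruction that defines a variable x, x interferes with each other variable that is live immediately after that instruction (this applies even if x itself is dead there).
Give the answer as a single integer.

Answer: 3

Derivation:
Per-block:
  b0: {q,y} / ∅
  b1: {g,y} / ∅
  b2: {d} / ∅
  b3: {g,q} / ∅
  b4: {d,q} / {q}

Backward fixpoint:
  b0: in=∅ out={q}
  b1: in={q} out={q}
  b2: in={q} out={q}
  b3: in=∅ out={q}
  b4: in={q} out=∅

Interference:
  d: {q}
  g: {q,y}
  q: {d,g,y}
  y: {g,q}

Colouring:
  clique {g,q,y} ⇒ need ≥ 3
  assign d→c1 g→c1 q→c0 y→c2 — no edge inside a register ⇒ χ ≤ 3
  χ = 3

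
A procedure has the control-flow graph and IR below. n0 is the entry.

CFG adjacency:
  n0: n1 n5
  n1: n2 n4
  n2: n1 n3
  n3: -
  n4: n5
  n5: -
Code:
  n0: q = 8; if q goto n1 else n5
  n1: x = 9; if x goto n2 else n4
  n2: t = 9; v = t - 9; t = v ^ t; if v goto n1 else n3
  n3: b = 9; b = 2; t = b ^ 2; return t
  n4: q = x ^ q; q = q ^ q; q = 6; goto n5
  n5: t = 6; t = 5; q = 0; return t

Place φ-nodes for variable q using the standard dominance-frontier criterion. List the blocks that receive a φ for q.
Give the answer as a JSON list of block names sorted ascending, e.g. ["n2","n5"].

Answer: ["n5"]

Working:
idom tree: n1←n0 n2←n1 n3←n2 n4←n1 n5←n0
Dom at joins:
  n1: preds {n0,n2}: {n0} ∩ {n0,n1,n2} = {n0}; idom=n0
  n5: preds {n0,n4}: {n0} ∩ {n0,n1,n4} = {n0}; idom=n0

DF walk-up:
  join n1 pred n0: · stop@n0
  join n1 pred n2: n2→n1 stop@n0
  join n5 pred n0: · stop@n0
  join n5 pred n4: n4→n1 stop@n0
  n0 → ∅
  n1 → {n1,n5}
  n2 → {n1}
  n3 → ∅
  n4 → {n5}
  n5 → ∅

φ for q: defs {n0,n4,n5}
  DF⁺ = {n5}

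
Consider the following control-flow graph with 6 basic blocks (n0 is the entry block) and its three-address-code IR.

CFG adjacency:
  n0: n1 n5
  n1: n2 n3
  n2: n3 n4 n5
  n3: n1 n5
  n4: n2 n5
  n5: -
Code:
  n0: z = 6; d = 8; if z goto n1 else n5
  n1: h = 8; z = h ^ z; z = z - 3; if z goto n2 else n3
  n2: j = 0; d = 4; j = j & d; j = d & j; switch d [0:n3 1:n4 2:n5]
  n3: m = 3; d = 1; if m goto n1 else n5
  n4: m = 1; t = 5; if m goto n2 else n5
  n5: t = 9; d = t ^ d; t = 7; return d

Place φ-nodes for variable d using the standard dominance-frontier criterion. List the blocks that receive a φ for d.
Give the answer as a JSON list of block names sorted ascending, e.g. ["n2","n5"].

idom tree: n1←n0 n2←n1 n3←n1 n4←n2 n5←n0
Join-block Dom:
  n1: preds {n0,n3}: {n0} ∩ {n0,n1,n3} = {n0}; idom=n0
  n2: preds {n1,n4}: {n0,n1} ∩ {n0,n1,n2,n4} = {n0,n1}; idom=n1
  n3: preds {n1,n2}: {n0,n1} ∩ {n0,n1,n2} = {n0,n1}; idom=n1
  n5: preds {n0,n2,n3,n4}: {n0} ∩ {n0,n1,n2} ∩ {n0,n1,n3} ∩ {n0,n1,n2,n4} = {n0}; idom=n0

DF walk-up:
  n1←n0: walk · to n0
  n1←n3: walk n3→n1 to n0
  n2←n1: walk · to n1
  n2←n4: walk n4→n2 to n1
  n3←n1: walk · to n1
  n3←n2: walk n2 to n1
  n5←n0: walk · to n0
  n5←n2: walk n2→n1 to n0
  n5←n3: walk n3→n1 to n0
  n5←n4: walk n4→n2→n1 to n0
  DF(n0)=∅
  DF(n1)={n1,n5}
  DF(n2)={n2,n3,n5}
  DF(n3)={n1,n5}
  DF(n4)={n2,n5}
  DF(n5)=∅

φ for d: defs {n0,n2,n3,n5}
  DF⁺ = {n1,n2,n3,n5}

Answer: ["n1", "n2", "n3", "n5"]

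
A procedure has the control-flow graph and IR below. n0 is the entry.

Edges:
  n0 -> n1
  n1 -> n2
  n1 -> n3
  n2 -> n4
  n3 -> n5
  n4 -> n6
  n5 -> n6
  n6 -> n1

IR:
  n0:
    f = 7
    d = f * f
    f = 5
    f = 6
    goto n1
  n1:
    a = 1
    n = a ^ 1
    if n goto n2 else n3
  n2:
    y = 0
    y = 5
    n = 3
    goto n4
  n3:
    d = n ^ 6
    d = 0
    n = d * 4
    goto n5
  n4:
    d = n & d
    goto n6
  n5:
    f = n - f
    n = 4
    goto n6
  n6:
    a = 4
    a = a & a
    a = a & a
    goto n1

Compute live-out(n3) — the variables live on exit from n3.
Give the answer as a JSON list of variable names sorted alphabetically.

Answer: ["d", "f", "n"]

Working:
def/use:
  n0: def={d,f} ue=∅
  n1: def={a,n} ue=∅
  n2: def={n,y} ue=∅
  n3: def={d,n} ue={n}
  n4: def={d} ue={d,n}
  n5: def={f,n} ue={f,n}
  n6: def={a} ue=∅

Live sets:
  live n0: ∅→{d,f}
  live n1: {d,f}→{d,f,n}
  live n2: {d,f}→{d,f,n}
  live n3: {f,n}→{d,f,n}
  live n4: {d,f,n}→{d,f}
  live n5: {d,f,n}→{d,f}
  live n6: {d,f}→{d,f}

live-out(n3) = ["d", "f", "n"]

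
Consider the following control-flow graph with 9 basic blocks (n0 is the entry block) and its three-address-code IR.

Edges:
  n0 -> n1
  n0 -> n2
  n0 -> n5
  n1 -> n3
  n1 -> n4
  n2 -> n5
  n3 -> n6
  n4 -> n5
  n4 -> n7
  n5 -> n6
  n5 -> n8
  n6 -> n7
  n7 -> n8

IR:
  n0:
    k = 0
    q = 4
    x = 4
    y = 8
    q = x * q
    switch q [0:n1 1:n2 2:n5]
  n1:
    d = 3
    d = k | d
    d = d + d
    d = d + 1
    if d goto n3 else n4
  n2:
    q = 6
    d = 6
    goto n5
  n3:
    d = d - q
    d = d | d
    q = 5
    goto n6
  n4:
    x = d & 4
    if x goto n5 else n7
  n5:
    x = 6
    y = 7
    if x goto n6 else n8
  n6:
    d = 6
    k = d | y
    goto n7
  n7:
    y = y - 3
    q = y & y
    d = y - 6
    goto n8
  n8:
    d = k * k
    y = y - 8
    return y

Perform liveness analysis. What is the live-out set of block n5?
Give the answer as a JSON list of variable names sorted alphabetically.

Per-block:
  n0: def={k,q,x,y} ue=∅
  n1: def={d} ue={k}
  n2: def={d,q} ue=∅
  n3: def={d,q} ue={d,q}
  n4: def={x} ue={d}
  n5: def={x,y} ue=∅
  n6: def={d,k} ue={y}
  n7: def={d,q,y} ue={y}
  n8: def={d,y} ue={k,y}

Live sets:
  n0 li=∅ lo={k,q,y}
  n1 li={k,q,y} lo={d,k,q,y}
  n2 li={k} lo={k}
  n3 li={d,q,y} lo={y}
  n4 li={d,k,y} lo={k,y}
  n5 li={k} lo={k,y}
  n6 li={y} lo={k,y}
  n7 li={k,y} lo={k,y}
  n8 li={k,y} lo=∅

live-out(n5) = ["k", "y"]

Answer: ["k", "y"]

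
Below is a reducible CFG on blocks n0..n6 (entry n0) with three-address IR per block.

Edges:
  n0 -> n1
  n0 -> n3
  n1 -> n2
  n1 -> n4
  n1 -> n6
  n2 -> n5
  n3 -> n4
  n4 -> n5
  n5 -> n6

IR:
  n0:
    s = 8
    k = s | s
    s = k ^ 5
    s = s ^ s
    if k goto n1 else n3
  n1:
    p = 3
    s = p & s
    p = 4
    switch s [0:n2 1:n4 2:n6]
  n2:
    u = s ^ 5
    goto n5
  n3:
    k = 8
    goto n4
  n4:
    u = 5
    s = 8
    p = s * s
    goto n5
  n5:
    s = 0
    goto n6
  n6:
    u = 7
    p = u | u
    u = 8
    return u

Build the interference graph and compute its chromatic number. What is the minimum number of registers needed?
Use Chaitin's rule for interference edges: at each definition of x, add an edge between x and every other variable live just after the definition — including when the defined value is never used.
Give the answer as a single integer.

Answer: 2

Derivation:
Block summaries:
  n0: def={k,s} ue=∅
  n1: def={p,s} ue={s}
  n2: def={u} ue={s}
  n3: def={k} ue=∅
  n4: def={p,s,u} ue=∅
  n5: def={s} ue=∅
  n6: def={p,u} ue=∅

Liveness:
  n0: in=∅ out={s}
  n1: in={s} out={s}
  n2: in={s} out=∅
  n3: in=∅ out=∅
  n4: in=∅ out=∅
  n5: in=∅ out=∅
  n6: in=∅ out=∅

Conflict graph:
  k↔{s}
  p↔{s}
  s↔{k,p}
  u↔∅

Chromatic number:
  {k,s} pairwise interfere (2-clique) ⇒ χ ≥ 2
  assign k→c1 p→c1 s→c0 u→c0 — no edge inside a register ⇒ χ ≤ 2
  χ = 2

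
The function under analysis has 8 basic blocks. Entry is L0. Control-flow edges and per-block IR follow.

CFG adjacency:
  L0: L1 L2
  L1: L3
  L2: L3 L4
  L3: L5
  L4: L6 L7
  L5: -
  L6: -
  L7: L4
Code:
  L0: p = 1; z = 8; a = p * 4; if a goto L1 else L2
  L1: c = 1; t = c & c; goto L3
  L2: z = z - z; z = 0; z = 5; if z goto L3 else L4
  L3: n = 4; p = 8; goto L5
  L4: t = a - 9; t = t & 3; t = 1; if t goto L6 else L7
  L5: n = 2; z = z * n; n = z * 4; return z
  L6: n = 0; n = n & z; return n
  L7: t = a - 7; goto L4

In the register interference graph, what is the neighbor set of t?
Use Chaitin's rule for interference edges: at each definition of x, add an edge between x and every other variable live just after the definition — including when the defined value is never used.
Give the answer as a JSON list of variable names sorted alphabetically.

Block summaries:
  L0 def {a,p,z} use ∅
  L1 def {c,t} use ∅
  L2 def {z} use {z}
  L3 def {n,p} use ∅
  L4 def {t} use {a}
  L5 def {n,z} use {z}
  L6 def {n} use {z}
  L7 def {t} use {a}

Liveness:
  L0 li=∅ lo={a,z}
  L1 li={z} lo={z}
  L2 li={a,z} lo={a,z}
  L3 li={z} lo={z}
  L4 li={a,z} lo={a,z}
  L5 li={z} lo=∅
  L6 li={z} lo=∅
  L7 li={a,z} lo={a,z}

Interference:
  a: {t,z}
  c: {z}
  n: {z}
  p: {z}
  t: {a,z}
  z: {a,c,n,p,t}

N(t) = ["a", "z"]

Answer: ["a", "z"]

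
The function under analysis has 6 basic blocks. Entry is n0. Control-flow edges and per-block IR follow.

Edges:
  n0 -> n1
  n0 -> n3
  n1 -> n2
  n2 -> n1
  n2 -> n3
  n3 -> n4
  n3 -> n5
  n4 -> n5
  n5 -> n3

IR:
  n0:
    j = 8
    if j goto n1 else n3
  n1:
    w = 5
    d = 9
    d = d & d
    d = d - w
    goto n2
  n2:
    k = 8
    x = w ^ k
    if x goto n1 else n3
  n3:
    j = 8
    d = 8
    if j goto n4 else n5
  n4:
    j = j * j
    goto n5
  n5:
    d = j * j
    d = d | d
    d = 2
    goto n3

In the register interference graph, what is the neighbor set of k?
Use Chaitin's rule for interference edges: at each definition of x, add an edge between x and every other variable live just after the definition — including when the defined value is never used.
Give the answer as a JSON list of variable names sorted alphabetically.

Answer: ["w"]

Working:
Block summaries:
  n0 def {j} use ∅
  n1 def {d,w} use ∅
  n2 def {k,x} use {w}
  n3 def {d,j} use ∅
  n4 def {j} use {j}
  n5 def {d} use {j}

Liveness:
  n0 li=∅ lo=∅
  n1 li=∅ lo={w}
  n2 li={w} lo=∅
  n3 li=∅ lo={j}
  n4 li={j} lo={j}
  n5 li={j} lo=∅

Conflict graph:
  d — {j,w}
  j — {d}
  k — {w}
  w — {d,k}
  x — ∅

N(k) = ["w"]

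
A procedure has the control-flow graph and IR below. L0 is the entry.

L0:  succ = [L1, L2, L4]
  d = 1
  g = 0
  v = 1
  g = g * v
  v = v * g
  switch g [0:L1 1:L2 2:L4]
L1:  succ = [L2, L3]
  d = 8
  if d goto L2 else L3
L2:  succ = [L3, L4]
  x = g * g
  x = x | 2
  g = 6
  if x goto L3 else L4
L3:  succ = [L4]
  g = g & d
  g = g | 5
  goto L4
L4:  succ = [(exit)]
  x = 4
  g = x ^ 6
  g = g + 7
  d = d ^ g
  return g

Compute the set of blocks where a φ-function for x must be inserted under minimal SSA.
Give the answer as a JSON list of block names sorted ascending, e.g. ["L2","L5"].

idom tree: L1←L0 L2←L0 L3←L0 L4←L0
Join-block Dom:
  L2: preds {L0,L1}: {L0} ∩ {L0,L1} = {L0}; idom=L0
  L3: preds {L1,L2}: {L0,L1} ∩ {L0,L2} = {L0}; idom=L0
  L4: preds {L0,L2,L3}: {L0} ∩ {L0,L2} ∩ {L0,L3} = {L0}; idom=L0

Frontier:
  join L2 pred L0: · stop@L0
  join L2 pred L1: L1 stop@L0
  join L3 pred L1: L1 stop@L0
  join L3 pred L2: L2 stop@L0
  join L4 pred L0: · stop@L0
  join L4 pred L2: L2 stop@L0
  join L4 pred L3: L3 stop@L0
  L0 → ∅
  L1 → {L2,L3}
  L2 → {L3,L4}
  L3 → {L4}
  L4 → ∅

φ for x: defs {L2,L4}
  DF⁺ = {L3,L4}

Answer: ["L3", "L4"]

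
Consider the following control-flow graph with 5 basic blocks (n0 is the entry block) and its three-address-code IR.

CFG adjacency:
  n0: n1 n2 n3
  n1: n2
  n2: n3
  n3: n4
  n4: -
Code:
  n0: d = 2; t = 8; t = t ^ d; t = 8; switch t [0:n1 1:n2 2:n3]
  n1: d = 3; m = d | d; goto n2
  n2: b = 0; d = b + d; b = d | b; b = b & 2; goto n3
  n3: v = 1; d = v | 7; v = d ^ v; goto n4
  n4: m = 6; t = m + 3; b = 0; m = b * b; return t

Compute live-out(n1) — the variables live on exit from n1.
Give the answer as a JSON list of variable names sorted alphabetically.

Answer: ["d"]

Derivation:
Per-block:
  n0 def {d,t} use ∅
  n1 def {d,m} use ∅
  n2 def {b,d} use {d}
  n3 def {d,v} use ∅
  n4 def {b,m,t} use ∅

Backward fixpoint:
  n0 li=∅ lo={d}
  n1 li=∅ lo={d}
  n2 li={d} lo=∅
  n3 li=∅ lo=∅
  n4 li=∅ lo=∅

live-out(n1) = ["d"]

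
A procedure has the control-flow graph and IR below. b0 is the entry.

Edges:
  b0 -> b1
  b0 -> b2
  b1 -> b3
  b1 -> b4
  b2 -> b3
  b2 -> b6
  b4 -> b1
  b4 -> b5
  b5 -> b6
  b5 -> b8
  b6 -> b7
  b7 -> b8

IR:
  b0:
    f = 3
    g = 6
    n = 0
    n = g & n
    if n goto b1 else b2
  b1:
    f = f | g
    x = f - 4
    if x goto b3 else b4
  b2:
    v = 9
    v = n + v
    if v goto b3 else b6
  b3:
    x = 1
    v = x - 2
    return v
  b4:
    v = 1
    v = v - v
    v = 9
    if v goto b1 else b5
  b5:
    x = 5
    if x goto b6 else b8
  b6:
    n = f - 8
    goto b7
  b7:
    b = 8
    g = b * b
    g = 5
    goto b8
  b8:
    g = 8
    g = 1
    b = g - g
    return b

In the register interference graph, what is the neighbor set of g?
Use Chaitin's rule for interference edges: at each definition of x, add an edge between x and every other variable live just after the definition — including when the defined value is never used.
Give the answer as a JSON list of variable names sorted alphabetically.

Answer: ["f", "n", "v", "x"]

Derivation:
Per-block:
  b0: def={f,g,n} ue=∅
  b1: def={f,x} ue={f,g}
  b2: def={v} ue={n}
  b3: def={v,x} ue=∅
  b4: def={v} ue=∅
  b5: def={x} ue=∅
  b6: def={n} ue={f}
  b7: def={b,g} ue=∅
  b8: def={b,g} ue=∅

Backward fixpoint:
  b0 li=∅ lo={f,g,n}
  b1 li={f,g} lo={f,g}
  b2 li={f,n} lo={f}
  b3 li=∅ lo=∅
  b4 li={f,g} lo={f,g}
  b5 li={f} lo={f}
  b6 li={f} lo=∅
  b7 li=∅ lo=∅
  b8 li=∅ lo=∅

Interference:
  b↔∅
  f↔{g,n,v,x}
  g↔{f,n,v,x}
  n↔{f,g,v}
  v↔{f,g,n}
  x↔{f,g}

N(g) = ["f", "n", "v", "x"]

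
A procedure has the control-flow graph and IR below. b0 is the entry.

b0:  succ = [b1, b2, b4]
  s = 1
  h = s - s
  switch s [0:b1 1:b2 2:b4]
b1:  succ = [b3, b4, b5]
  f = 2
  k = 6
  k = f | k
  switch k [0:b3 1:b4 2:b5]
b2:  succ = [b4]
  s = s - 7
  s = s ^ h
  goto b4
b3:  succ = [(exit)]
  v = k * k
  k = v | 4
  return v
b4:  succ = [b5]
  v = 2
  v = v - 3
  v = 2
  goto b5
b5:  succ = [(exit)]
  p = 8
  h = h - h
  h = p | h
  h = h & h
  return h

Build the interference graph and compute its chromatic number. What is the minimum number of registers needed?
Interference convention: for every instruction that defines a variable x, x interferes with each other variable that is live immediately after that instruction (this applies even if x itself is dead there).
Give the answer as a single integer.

Answer: 3

Analysis:
def/use:
  b0: {h,s} / ∅
  b1: {f,k} / ∅
  b2: {s} / {h,s}
  b3: {k,v} / {k}
  b4: {v} / ∅
  b5: {h,p} / {h}

Live sets:
  b0: in=∅ out={h,s}
  b1: in={h} out={h,k}
  b2: in={h,s} out={h}
  b3: in={k} out=∅
  b4: in={h} out={h}
  b5: in={h} out=∅

Conflict graph:
  f — {h,k}
  h — {f,k,p,s,v}
  k — {f,h,v}
  p — {h}
  s — {h}
  v — {h,k}

Colouring:
  clique {f,h,k} ⇒ need ≥ 3
  3-colouring: c0={h}  c1={k,p,s}  c2={f,v}
  χ = 3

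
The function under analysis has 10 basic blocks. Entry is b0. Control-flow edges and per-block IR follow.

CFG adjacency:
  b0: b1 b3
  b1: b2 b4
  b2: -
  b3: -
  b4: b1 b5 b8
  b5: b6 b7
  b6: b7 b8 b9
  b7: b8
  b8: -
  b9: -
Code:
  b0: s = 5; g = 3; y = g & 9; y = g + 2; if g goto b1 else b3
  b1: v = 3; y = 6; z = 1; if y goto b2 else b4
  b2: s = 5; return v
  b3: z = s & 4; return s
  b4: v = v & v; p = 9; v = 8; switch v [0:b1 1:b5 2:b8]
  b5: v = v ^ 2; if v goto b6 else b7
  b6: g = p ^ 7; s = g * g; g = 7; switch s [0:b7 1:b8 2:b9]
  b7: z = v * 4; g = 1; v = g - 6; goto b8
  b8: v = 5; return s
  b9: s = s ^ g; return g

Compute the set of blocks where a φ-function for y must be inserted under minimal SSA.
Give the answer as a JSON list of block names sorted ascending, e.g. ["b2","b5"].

idom tree: b1←b0 b2←b1 b3←b0 b4←b1 b5←b4 b6←b5 b7←b5 b8←b4 b9←b6
Join-block Dom:
  b1: preds {b0,b4}: {b0} ∩ {b0,b1,b4} = {b0}; idom=b0
  b7: preds {b5,b6}: {b0,b1,b4,b5} ∩ {b0,b1,b4,b5,b6} = {b0,b1,b4,b5}; idom=b5
  b8: preds {b4,b6,b7}: {b0,b1,b4} ∩ {b0,b1,b4,b5,b6} ∩ {b0,b1,b4,b5,b7} = {b0,b1,b4}; idom=b4

DF walk-up:
  b1←b0: walk · to b0
  b1←b4: walk b4→b1 to b0
  b7←b5: walk · to b5
  b7←b6: walk b6 to b5
  b8←b4: walk · to b4
  b8←b6: walk b6→b5 to b4
  b8←b7: walk b7→b5 to b4
  b0: DF=∅
  b1: DF={b1}
  b2: DF=∅
  b3: DF=∅
  b4: DF={b1}
  b5: DF={b8}
  b6: DF={b7,b8}
  b7: DF={b8}
  b8: DF=∅
  b9: DF=∅

φ for y: defs {b0,b1}
  DF⁺ = {b1}

Answer: ["b1"]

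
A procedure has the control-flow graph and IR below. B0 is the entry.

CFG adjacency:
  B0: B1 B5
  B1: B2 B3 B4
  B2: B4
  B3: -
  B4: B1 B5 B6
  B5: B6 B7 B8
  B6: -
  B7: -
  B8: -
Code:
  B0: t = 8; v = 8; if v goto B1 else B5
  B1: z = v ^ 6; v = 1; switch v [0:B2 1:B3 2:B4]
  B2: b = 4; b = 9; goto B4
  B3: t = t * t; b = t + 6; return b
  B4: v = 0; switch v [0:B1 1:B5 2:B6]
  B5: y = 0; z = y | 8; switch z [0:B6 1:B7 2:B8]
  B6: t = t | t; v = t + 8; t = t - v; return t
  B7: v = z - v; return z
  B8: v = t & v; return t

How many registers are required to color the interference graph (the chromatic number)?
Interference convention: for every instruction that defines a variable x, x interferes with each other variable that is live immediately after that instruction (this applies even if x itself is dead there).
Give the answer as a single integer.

def/use:
  B0 def {t,v} use ∅
  B1 def {v,z} use {v}
  B2 def {b} use ∅
  B3 def {b,t} use {t}
  B4 def {v} use ∅
  B5 def {y,z} use ∅
  B6 def {t,v} use {t}
  B7 def {v} use {v,z}
  B8 def {v} use {t,v}

Liveness:
  live B0: ∅→{t,v}
  live B1: {t,v}→{t}
  live B2: {t}→{t}
  live B3: {t}→∅
  live B4: {t}→{t,v}
  live B5: {t,v}→{t,v,z}
  live B6: {t}→∅
  live B7: {v,z}→∅
  live B8: {t,v}→∅

Interfere edges:
  b↔{t}
  t↔{b,v,y,z}
  v↔{t,y,z}
  y↔{t,v}
  z↔{t,v}

Colouring:
  lower bound: {t,v,y} mutually conflict ⇒ χ ≥ 3
  3-colouring: c0={t}  c1={b,v}  c2={y,z}
  χ = 3

Answer: 3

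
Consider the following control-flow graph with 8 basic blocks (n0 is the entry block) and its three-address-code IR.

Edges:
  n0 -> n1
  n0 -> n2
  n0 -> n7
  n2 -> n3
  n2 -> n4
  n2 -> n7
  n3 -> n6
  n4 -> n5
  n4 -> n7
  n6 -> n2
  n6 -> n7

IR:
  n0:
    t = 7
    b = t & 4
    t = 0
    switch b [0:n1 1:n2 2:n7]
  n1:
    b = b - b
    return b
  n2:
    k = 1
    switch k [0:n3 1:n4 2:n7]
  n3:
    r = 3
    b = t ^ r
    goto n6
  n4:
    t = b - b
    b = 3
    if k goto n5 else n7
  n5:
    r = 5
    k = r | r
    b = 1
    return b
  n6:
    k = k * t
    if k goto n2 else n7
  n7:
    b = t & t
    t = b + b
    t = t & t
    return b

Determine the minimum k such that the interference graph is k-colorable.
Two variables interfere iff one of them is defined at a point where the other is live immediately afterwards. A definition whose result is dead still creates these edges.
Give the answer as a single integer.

Answer: 3

Derivation:
Block summaries:
  n0: def={b,t} ue=∅
  n1: def={b} ue={b}
  n2: def={k} ue=∅
  n3: def={b,r} ue={t}
  n4: def={b,t} ue={b,k}
  n5: def={b,k,r} ue=∅
  n6: def={k} ue={k,t}
  n7: def={b,t} ue={t}

Live sets:
  n0 li=∅ lo={b,t}
  n1 li={b} lo=∅
  n2 li={b,t} lo={b,k,t}
  n3 li={k,t} lo={b,k,t}
  n4 li={b,k} lo={t}
  n5 li=∅ lo=∅
  n6 li={b,k,t} lo={b,t}
  n7 li={t} lo=∅

Interfere edges:
  b: {k,t}
  k: {b,r,t}
  r: {k,t}
  t: {b,k,r}

Registers:
  clique {b,k,t} ⇒ need ≥ 3
  3-colouring: c0={k}  c1={t}  c2={b,r}
  χ = 3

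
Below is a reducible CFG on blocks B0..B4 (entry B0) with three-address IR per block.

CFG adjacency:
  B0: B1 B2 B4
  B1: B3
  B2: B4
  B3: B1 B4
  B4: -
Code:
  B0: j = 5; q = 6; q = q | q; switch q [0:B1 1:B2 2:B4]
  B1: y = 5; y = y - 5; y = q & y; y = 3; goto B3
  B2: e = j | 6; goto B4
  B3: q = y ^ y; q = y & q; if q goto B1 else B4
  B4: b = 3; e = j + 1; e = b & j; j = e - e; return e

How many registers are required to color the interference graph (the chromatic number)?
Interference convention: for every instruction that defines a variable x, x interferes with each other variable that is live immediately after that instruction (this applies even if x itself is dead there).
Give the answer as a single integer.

Per-block:
  B0 def {j,q} use ∅
  B1 def {y} use {q}
  B2 def {e} use {j}
  B3 def {q} use {y}
  B4 def {b,e,j} use {j}

Backward fixpoint:
  live B0: ∅→{j,q}
  live B1: {j,q}→{j,y}
  live B2: {j}→{j}
  live B3: {j,y}→{j,q}
  live B4: {j}→∅

Interference:
  b — {e,j}
  e — {b,j}
  j — {b,e,q,y}
  q — {j,y}
  y — {j,q}

Colouring:
  lower bound: {b,e,j} mutually conflict ⇒ χ ≥ 3
  assign b→r1 e→r2 j→r0 q→r1 y→r2 — no edge inside a register ⇒ χ ≤ 3
  χ = 3

Answer: 3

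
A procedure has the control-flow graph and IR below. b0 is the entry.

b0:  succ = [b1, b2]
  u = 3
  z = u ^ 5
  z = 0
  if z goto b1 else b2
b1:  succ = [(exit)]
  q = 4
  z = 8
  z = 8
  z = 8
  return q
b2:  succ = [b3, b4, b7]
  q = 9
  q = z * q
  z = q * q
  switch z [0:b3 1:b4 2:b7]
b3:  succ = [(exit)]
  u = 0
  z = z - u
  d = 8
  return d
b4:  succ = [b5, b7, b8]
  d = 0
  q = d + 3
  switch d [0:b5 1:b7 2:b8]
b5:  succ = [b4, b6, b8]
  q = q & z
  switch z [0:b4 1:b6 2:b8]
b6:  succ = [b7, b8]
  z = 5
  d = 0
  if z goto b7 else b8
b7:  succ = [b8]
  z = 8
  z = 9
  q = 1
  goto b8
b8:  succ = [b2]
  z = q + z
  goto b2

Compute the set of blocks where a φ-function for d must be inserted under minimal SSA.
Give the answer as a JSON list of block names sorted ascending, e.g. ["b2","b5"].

Answer: ["b2", "b4", "b7", "b8"]

Analysis:
idom tree: b1←b0 b2←b0 b3←b2 b4←b2 b5←b4 b6←b5 b7←b2 b8←b2
Dom at joins:
  b2: preds {b0,b8}: {b0} ∩ {b0,b2,b8} = {b0}; idom=b0
  b4: preds {b2,b5}: {b0,b2} ∩ {b0,b2,b4,b5} = {b0,b2}; idom=b2
  b7: preds {b2,b4,b6}: {b0,b2} ∩ {b0,b2,b4} ∩ {b0,b2,b4,b5,b6} = {b0,b2}; idom=b2
  b8: preds {b4,b5,b6,b7}: {b0,b2,b4} ∩ {b0,b2,b4,b5} ∩ {b0,b2,b4,b5,b6} ∩ {b0,b2,b7} = {b0,b2}; idom=b2

DF derivation:
  join b2 pred b0: · stop@b0
  join b2 pred b8: b8→b2 stop@b0
  join b4 pred b2: · stop@b2
  join b4 pred b5: b5→b4 stop@b2
  join b7 pred b2: · stop@b2
  join b7 pred b4: b4 stop@b2
  join b7 pred b6: b6→b5→b4 stop@b2
  join b8 pred b4: b4 stop@b2
  join b8 pred b5: b5→b4 stop@b2
  join b8 pred b6: b6→b5→b4 stop@b2
  join b8 pred b7: b7 stop@b2
  b0: DF=∅
  b1: DF=∅
  b2: DF={b2}
  b3: DF=∅
  b4: DF={b4,b7,b8}
  b5: DF={b4,b7,b8}
  b6: DF={b7,b8}
  b7: DF={b8}
  b8: DF={b2}

φ for d: defs {b3,b4,b6}
  DF⁺ = {b2,b4,b7,b8}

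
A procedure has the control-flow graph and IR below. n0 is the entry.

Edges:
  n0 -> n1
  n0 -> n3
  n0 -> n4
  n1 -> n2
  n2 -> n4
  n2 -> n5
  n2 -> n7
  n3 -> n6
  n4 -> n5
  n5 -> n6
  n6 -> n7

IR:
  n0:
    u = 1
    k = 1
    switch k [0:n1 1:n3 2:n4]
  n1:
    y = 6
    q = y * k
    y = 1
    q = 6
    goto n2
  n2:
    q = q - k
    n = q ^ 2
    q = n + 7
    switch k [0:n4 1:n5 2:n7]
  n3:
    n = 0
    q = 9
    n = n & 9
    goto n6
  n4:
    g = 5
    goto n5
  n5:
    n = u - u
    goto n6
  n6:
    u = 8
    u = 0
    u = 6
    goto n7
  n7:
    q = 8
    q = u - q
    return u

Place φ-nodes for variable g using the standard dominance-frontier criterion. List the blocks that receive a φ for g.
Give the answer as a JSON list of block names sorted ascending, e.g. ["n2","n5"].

idom tree: n1←n0 n2←n1 n3←n0 n4←n0 n5←n0 n6←n0 n7←n0
Dom at joins:
  n4: preds {n0,n2}: {n0} ∩ {n0,n1,n2} = {n0}; idom=n0
  n5: preds {n2,n4}: {n0,n1,n2} ∩ {n0,n4} = {n0}; idom=n0
  n6: preds {n3,n5}: {n0,n3} ∩ {n0,n5} = {n0}; idom=n0
  n7: preds {n2,n6}: {n0,n1,n2} ∩ {n0,n6} = {n0}; idom=n0

Frontier:
  join n4 pred n0: · stop@n0
  join n4 pred n2: n2→n1 stop@n0
  join n5 pred n2: n2→n1 stop@n0
  join n5 pred n4: n4 stop@n0
  join n6 pred n3: n3 stop@n0
  join n6 pred n5: n5 stop@n0
  join n7 pred n2: n2→n1 stop@n0
  join n7 pred n6: n6 stop@n0
  DF(n0)=∅
  DF(n1)={n4,n5,n7}
  DF(n2)={n4,n5,n7}
  DF(n3)={n6}
  DF(n4)={n5}
  DF(n5)={n6}
  DF(n6)={n7}
  DF(n7)=∅

φ for g: defs {n4}
  DF⁺ = {n5,n6,n7}

Answer: ["n5", "n6", "n7"]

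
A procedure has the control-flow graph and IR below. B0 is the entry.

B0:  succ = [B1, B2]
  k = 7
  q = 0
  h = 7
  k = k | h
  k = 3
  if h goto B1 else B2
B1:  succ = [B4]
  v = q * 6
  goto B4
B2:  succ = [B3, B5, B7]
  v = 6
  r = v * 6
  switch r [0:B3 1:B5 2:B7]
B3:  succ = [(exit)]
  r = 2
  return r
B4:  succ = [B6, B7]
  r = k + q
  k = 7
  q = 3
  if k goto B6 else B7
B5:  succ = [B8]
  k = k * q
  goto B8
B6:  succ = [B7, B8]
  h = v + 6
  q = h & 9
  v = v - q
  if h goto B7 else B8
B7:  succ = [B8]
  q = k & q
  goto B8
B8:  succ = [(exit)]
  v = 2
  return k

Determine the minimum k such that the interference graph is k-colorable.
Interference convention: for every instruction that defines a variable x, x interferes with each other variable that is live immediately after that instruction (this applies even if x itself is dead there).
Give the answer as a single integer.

Block summaries:
  B0: {h,k,q} / ∅
  B1: {v} / {q}
  B2: {r,v} / ∅
  B3: {r} / ∅
  B4: {k,q,r} / {k,q}
  B5: {k} / {k,q}
  B6: {h,q,v} / {v}
  B7: {q} / {k,q}
  B8: {v} / {k}

Backward fixpoint:
  live B0: ∅→{k,q}
  live B1: {k,q}→{k,q,v}
  live B2: {k,q}→{k,q}
  live B3: ∅→∅
  live B4: {k,q,v}→{k,q,v}
  live B5: {k,q}→{k}
  live B6: {k,v}→{k,q}
  live B7: {k,q}→{k}
  live B8: {k}→∅

Conflict graph:
  h↔{k,q,v}
  k↔{h,q,r,v}
  q↔{h,k,r,v}
  r↔{k,q,v}
  v↔{h,k,q,r}

Registers:
  clique {h,k,q,v} ⇒ need ≥ 4
  4-colouring: c0={k}  c1={q}  c2={v}  c3={h,r}
  χ = 4

Answer: 4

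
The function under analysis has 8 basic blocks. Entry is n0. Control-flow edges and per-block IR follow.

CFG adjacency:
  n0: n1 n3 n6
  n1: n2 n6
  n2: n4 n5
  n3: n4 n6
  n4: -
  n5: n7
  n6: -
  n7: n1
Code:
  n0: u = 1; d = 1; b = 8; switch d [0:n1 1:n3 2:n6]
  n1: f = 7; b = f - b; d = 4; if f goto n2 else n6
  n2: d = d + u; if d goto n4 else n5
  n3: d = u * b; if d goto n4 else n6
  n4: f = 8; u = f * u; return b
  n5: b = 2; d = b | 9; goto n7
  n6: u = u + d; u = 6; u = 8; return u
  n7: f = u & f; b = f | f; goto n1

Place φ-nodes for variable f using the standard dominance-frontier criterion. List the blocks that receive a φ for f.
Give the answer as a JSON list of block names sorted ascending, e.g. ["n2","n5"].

idom tree: n1←n0 n2←n1 n3←n0 n4←n0 n5←n2 n6←n0 n7←n5
Join-block Dom:
  n1: preds {n0,n7}: {n0} ∩ {n0,n1,n2,n5,n7} = {n0}; idom=n0
  n4: preds {n2,n3}: {n0,n1,n2} ∩ {n0,n3} = {n0}; idom=n0
  n6: preds {n0,n1,n3}: {n0} ∩ {n0,n1} ∩ {n0,n3} = {n0}; idom=n0

DF derivation:
  n1←n0: walk · to n0
  n1←n7: walk n7→n5→n2→n1 to n0
  n4←n2: walk n2→n1 to n0
  n4←n3: walk n3 to n0
  n6←n0: walk · to n0
  n6←n1: walk n1 to n0
  n6←n3: walk n3 to n0
  n0: DF=∅
  n1: DF={n1,n4,n6}
  n2: DF={n1,n4}
  n3: DF={n4,n6}
  n4: DF=∅
  n5: DF={n1}
  n6: DF=∅
  n7: DF={n1}

φ for f: defs {n1,n4,n7}
  DF⁺ = {n1,n4,n6}

Answer: ["n1", "n4", "n6"]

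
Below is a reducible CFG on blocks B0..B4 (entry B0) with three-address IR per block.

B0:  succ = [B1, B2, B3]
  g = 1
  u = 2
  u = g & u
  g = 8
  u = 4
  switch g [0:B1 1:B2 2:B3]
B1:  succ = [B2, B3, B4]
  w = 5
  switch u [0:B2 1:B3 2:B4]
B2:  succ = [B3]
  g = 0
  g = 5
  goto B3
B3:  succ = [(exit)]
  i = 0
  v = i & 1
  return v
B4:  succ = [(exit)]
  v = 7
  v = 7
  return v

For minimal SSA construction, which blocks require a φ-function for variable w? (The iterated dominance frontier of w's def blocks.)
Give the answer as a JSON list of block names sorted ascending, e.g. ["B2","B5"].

Answer: ["B2", "B3"]

Derivation:
idom tree: B1←B0 B2←B0 B3←B0 B4←B1
Dom∩ at merges:
  B2: preds {B0,B1}: {B0} ∩ {B0,B1} = {B0}; idom=B0
  B3: preds {B0,B1,B2}: {B0} ∩ {B0,B1} ∩ {B0,B2} = {B0}; idom=B0

DF walk-up:
  join B2 pred B0: · stop@B0
  join B2 pred B1: B1 stop@B0
  join B3 pred B0: · stop@B0
  join B3 pred B1: B1 stop@B0
  join B3 pred B2: B2 stop@B0
  B0: DF=∅
  B1: DF={B2,B3}
  B2: DF={B3}
  B3: DF=∅
  B4: DF=∅

φ for w: defs {B1}
  DF⁺ = {B2,B3}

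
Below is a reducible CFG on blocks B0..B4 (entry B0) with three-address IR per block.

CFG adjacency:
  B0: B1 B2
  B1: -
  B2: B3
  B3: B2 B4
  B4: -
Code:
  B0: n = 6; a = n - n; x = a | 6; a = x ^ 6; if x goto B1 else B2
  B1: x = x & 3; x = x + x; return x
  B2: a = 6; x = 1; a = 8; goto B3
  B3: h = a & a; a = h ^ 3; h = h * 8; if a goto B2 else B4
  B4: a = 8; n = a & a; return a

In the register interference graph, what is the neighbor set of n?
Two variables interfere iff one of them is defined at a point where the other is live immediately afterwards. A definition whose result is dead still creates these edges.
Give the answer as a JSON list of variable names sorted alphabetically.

Answer: ["a"]

Analysis:
def/use:
  B0 def {a,n,x} use ∅
  B1 def {x} use {x}
  B2 def {a,x} use ∅
  B3 def {a,h} use {a}
  B4 def {a,n} use ∅

Backward fixpoint:
  live B0: ∅→{x}
  live B1: {x}→∅
  live B2: ∅→{a}
  live B3: {a}→∅
  live B4: ∅→∅

Conflict graph:
  a: {h,n,x}
  h: {a}
  n: {a}
  x: {a}

N(n) = ["a"]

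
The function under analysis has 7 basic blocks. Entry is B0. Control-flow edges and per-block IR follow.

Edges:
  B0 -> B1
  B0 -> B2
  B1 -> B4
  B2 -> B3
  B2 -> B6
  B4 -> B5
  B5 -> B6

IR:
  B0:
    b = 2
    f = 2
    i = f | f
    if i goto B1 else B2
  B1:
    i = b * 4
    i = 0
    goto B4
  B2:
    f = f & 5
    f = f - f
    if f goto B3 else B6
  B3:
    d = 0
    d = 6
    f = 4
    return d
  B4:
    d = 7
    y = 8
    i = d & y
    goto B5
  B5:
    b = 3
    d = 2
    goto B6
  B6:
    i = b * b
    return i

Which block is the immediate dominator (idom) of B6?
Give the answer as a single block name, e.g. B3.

idom tree: B1←B0 B2←B0 B3←B2 B4←B1 B5←B4 B6←B0
Dom∩ at merges:
  B6: preds {B2,B5}: {B0,B2} ∩ {B0,B1,B4,B5} = {B0}; idom=B0

idom(B6) = B0

Answer: B0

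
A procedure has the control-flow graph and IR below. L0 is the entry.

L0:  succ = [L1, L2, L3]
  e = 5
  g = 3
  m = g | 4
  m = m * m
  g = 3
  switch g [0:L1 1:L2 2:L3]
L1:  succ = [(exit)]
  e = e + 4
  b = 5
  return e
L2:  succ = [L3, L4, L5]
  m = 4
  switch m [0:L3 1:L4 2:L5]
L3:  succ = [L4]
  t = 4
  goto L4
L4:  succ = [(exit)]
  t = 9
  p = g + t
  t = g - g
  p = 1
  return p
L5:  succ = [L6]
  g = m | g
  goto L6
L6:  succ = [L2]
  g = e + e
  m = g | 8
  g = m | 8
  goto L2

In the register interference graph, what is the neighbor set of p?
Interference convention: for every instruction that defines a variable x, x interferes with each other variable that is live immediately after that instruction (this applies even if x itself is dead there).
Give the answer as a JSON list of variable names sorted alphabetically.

Answer: ["g"]

Working:
Block summaries:
  L0: {e,g,m} / ∅
  L1: {b,e} / {e}
  L2: {m} / ∅
  L3: {t} / ∅
  L4: {p,t} / {g}
  L5: {g} / {g,m}
  L6: {g,m} / {e}

Backward fixpoint:
  L0: in=∅ out={e,g}
  L1: in={e} out=∅
  L2: in={e,g} out={e,g,m}
  L3: in={g} out={g}
  L4: in={g} out=∅
  L5: in={e,g,m} out={e}
  L6: in={e} out={e,g}

Interfere edges:
  b↔{e}
  e↔{b,g,m}
  g↔{e,m,p,t}
  m↔{e,g}
  p↔{g}
  t↔{g}

N(p) = ["g"]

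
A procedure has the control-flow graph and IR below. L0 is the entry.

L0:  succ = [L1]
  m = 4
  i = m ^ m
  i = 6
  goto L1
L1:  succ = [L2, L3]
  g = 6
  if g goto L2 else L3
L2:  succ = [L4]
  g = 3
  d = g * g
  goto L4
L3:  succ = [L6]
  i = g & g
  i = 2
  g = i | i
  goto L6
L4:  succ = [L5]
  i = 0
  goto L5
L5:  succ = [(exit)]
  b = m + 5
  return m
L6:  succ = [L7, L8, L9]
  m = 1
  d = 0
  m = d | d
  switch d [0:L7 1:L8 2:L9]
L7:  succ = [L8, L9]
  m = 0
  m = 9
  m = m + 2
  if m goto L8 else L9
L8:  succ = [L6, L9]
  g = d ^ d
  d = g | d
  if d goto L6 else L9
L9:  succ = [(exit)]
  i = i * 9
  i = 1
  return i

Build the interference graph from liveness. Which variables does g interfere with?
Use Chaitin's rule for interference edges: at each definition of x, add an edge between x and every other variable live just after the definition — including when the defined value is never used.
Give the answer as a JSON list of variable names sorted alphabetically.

Answer: ["d", "i", "m"]

Working:
def/use:
  L0: {i,m} / ∅
  L1: {g} / ∅
  L2: {d,g} / ∅
  L3: {g,i} / {g}
  L4: {i} / ∅
  L5: {b} / {m}
  L6: {d,m} / ∅
  L7: {m} / ∅
  L8: {d,g} / {d}
  L9: {i} / {i}

Liveness:
  L0 li=∅ lo={m}
  L1 li={m} lo={g,m}
  L2 li={m} lo={m}
  L3 li={g} lo={i}
  L4 li={m} lo={m}
  L5 li={m} lo=∅
  L6 li={i} lo={d,i}
  L7 li={d,i} lo={d,i}
  L8 li={d,i} lo={i}
  L9 li={i} lo=∅

Conflict graph:
  b — {m}
  d — {g,i,m}
  g — {d,i,m}
  i — {d,g,m}
  m — {b,d,g,i}

N(g) = ["d", "i", "m"]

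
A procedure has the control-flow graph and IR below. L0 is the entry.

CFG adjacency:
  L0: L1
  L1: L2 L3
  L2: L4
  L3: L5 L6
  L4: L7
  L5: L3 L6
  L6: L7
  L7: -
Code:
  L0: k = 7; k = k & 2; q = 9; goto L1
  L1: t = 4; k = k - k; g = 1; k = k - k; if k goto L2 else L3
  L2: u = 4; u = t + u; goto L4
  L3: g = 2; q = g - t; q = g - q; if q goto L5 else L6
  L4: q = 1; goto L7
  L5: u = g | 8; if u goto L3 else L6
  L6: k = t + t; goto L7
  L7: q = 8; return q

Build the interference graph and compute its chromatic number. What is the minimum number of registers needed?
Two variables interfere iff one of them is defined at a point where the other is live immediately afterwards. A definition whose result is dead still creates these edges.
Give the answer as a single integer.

Answer: 4

Analysis:
def/use:
  L0 def {k,q} use ∅
  L1 def {g,k,t} use {k}
  L2 def {u} use {t}
  L3 def {g,q} use {t}
  L4 def {q} use ∅
  L5 def {u} use {g}
  L6 def {k} use {t}
  L7 def {q} use ∅

Backward fixpoint:
  L0: in=∅ out={k}
  L1: in={k} out={t}
  L2: in={t} out=∅
  L3: in={t} out={g,t}
  L4: in=∅ out=∅
  L5: in={g,t} out={t}
  L6: in={t} out=∅
  L7: in=∅ out=∅

Interfere edges:
  g — {k,q,t}
  k — {g,q,t}
  q — {g,k,t}
  t — {g,k,q,u}
  u — {t}

Colouring:
  {g,k,q,t} pairwise interfere (4-clique) ⇒ χ ≥ 4
  4-colouring: r0={t}  r1={g,u}  r2={k}  r3={q}
  χ = 4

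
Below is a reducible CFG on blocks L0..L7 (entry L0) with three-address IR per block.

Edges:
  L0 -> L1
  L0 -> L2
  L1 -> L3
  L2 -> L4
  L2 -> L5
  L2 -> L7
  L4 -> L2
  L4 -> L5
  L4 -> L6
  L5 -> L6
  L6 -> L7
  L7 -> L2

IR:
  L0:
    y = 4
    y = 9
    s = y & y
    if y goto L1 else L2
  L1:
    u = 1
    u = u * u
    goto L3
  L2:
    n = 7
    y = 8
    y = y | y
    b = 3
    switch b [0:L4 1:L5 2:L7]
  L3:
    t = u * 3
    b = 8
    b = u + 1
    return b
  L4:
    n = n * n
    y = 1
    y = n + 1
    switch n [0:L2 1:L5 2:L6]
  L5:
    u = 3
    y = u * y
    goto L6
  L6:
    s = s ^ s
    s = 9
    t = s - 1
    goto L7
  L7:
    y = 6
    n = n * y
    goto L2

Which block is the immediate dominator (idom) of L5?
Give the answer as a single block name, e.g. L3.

Answer: L2

Analysis:
idom tree: L1←L0 L2←L0 L3←L1 L4←L2 L5←L2 L6←L2 L7←L2
Join-block Dom:
  L2: preds {L0,L4,L7}: {L0} ∩ {L0,L2,L4} ∩ {L0,L2,L7} = {L0}; idom=L0
  L5: preds {L2,L4}: {L0,L2} ∩ {L0,L2,L4} = {L0,L2}; idom=L2
  L6: preds {L4,L5}: {L0,L2,L4} ∩ {L0,L2,L5} = {L0,L2}; idom=L2
  L7: preds {L2,L6}: {L0,L2} ∩ {L0,L2,L6} = {L0,L2}; idom=L2

idom(L5) = L2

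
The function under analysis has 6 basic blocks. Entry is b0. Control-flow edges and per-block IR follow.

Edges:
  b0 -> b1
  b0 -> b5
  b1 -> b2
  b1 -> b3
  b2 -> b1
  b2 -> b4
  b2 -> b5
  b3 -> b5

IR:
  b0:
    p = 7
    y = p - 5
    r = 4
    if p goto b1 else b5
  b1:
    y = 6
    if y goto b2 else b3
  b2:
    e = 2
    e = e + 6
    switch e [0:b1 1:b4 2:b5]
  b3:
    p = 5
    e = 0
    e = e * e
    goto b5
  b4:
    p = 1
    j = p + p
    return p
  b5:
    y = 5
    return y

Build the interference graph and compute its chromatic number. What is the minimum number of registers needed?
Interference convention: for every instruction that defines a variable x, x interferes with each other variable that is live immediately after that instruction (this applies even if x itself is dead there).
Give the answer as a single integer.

Answer: 2

Working:
Per-block:
  b0: def={p,r,y} ue=∅
  b1: def={y} ue=∅
  b2: def={e} ue=∅
  b3: def={e,p} ue=∅
  b4: def={j,p} ue=∅
  b5: def={y} ue=∅

Liveness:
  b0: in=∅ out=∅
  b1: in=∅ out=∅
  b2: in=∅ out=∅
  b3: in=∅ out=∅
  b4: in=∅ out=∅
  b5: in=∅ out=∅

Interference:
  e: ∅
  j: {p}
  p: {j,r,y}
  r: {p}
  y: {p}

Chromatic number:
  {j,p} pairwise interfere (2-clique) ⇒ χ ≥ 2
  2-colouring: c0={e,p}  c1={j,r,y}
  χ = 2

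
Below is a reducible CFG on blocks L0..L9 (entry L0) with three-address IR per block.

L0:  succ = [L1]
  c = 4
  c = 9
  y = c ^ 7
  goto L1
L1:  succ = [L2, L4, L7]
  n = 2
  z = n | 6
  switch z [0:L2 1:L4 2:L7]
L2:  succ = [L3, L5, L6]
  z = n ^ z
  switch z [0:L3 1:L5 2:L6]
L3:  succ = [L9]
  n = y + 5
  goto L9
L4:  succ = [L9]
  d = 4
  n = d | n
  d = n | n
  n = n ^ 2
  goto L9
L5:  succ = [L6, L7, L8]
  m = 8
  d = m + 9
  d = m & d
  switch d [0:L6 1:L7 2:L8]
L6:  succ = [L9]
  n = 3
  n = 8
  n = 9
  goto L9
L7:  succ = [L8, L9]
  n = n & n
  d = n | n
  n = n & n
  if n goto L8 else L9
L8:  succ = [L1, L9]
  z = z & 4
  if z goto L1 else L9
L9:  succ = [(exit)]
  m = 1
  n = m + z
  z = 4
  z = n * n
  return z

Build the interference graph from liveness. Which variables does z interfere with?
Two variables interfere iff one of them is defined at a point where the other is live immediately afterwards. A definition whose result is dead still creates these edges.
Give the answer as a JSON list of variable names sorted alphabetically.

Answer: ["d", "m", "n", "y"]

Analysis:
def/use:
  L0: def={c,y} ue=∅
  L1: def={n,z} ue=∅
  L2: def={z} ue={n,z}
  L3: def={n} ue={y}
  L4: def={d,n} ue={n}
  L5: def={d,m} ue=∅
  L6: def={n} ue=∅
  L7: def={d,n} ue={n}
  L8: def={z} ue={z}
  L9: def={m,n,z} ue={z}

Backward fixpoint:
  L0 li=∅ lo={y}
  L1 li={y} lo={n,y,z}
  L2 li={n,y,z} lo={n,y,z}
  L3 li={y,z} lo={z}
  L4 li={n,z} lo={z}
  L5 li={n,y,z} lo={n,y,z}
  L6 li={z} lo={z}
  L7 li={n,y,z} lo={y,z}
  L8 li={y,z} lo={y,z}
  L9 li={z} lo=∅

Interference:
  c↔∅
  d↔{m,n,y,z}
  m↔{d,n,y,z}
  n↔{d,m,y,z}
  y↔{d,m,n,z}
  z↔{d,m,n,y}

N(z) = ["d", "m", "n", "y"]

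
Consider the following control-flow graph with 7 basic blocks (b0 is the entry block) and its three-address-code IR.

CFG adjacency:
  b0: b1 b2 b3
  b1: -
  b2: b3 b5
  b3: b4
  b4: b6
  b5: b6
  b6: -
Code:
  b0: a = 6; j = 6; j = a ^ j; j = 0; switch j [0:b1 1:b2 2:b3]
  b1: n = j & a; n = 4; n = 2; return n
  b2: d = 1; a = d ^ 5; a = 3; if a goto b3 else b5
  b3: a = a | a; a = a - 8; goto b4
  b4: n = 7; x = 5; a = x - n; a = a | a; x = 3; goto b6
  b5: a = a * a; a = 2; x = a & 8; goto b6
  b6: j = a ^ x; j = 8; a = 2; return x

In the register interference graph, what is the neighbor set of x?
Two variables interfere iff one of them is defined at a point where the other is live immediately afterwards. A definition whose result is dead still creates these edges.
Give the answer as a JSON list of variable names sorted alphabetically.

Answer: ["a", "j", "n"]

Analysis:
def/use:
  b0: def={a,j} ue=∅
  b1: def={n} ue={a,j}
  b2: def={a,d} ue=∅
  b3: def={a} ue={a}
  b4: def={a,n,x} ue=∅
  b5: def={a,x} ue={a}
  b6: def={a,j} ue={a,x}

Live sets:
  live b0: ∅→{a,j}
  live b1: {a,j}→∅
  live b2: ∅→{a}
  live b3: {a}→∅
  live b4: ∅→{a,x}
  live b5: {a}→{a,x}
  live b6: {a,x}→∅

Conflict graph:
  a: {j,x}
  d: ∅
  j: {a,x}
  n: {x}
  x: {a,j,n}

N(x) = ["a", "j", "n"]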